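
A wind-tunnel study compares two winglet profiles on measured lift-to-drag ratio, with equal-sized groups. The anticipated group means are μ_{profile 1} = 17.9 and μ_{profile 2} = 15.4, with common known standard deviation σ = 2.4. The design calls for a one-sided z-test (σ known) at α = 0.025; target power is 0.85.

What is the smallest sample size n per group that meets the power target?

n = 17 per group

Standardized effect: d = |μ_{profile 1} − μ_{profile 2}| / σ = |17.9 − 15.4| / 2.4 = 1.0417
For power 0.85 need Φ(δ − z_{0.025}) = 0.85, so δ = z_{0.025} + z_{0.15} = 1.960 + 1.036 = 2.996.
δ = d·√(n/2) ⇒ n = 2(δ/d)² = 2 × (2.996 / 1.0417)² = 16.55.
Round up to the next whole unit.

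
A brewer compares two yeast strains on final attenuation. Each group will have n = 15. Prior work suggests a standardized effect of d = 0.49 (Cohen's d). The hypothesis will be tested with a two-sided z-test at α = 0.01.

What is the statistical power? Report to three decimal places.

Power ≈ 0.109

Noncentrality parameter: δ = d·√(n/2) = 0.49 × √(15/2) = 1.3419
Critical value for a two-sided test at α = 0.01: z_{α/2} = 2.576.
Power = Φ(δ − 2.576) + Φ(−δ − 2.576) = Φ(-1.234) + Φ(-3.918) = 0.1086 + 0.0000 = 0.1087.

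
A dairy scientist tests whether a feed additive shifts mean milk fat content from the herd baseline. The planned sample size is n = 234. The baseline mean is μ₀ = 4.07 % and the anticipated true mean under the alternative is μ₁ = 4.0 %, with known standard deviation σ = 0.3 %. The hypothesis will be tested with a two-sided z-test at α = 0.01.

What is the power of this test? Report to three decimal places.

Standardized effect: d = |μ₁ − μ₀| / σ = |4.0 − 4.07| / 0.3 = 0.2333
Noncentrality parameter: δ = d·√n = 0.2333 × √234 = 3.5693
Critical value for a two-sided test at α = 0.01: z_{α/2} = 2.576.
Power = Φ(δ − 2.576) + Φ(−δ − 2.576) = Φ(0.993) + Φ(-6.145) = 0.8398 + 0.0000 = 0.8398.

Power ≈ 0.840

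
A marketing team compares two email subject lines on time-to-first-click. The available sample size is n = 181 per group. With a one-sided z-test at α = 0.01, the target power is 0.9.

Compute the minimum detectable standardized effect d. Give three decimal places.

Need Φ(δ − 2.326) = 0.9, so δ = 2.326 + 1.282 = 3.608.
δ = d·√(n/2) ⇒ d = δ/√(n/2) = 3.608/√(181/2) = 0.3793.

d ≈ 0.379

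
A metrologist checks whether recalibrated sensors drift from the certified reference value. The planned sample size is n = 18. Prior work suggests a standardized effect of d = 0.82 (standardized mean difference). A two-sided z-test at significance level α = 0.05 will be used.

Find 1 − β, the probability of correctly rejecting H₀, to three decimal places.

Noncentrality parameter: δ = d·√n = 0.82 × √18 = 3.4790
Critical value for a two-sided test at α = 0.05: z_{α/2} = 1.960.
Power = Φ(δ − 1.960) + Φ(−δ − 1.960) = Φ(1.519) + Φ(-5.439) = 0.9356 + 0.0000 = 0.9356.

Power ≈ 0.936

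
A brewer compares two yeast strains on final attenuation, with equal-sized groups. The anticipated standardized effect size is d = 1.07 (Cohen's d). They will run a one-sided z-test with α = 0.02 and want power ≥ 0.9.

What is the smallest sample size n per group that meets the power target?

Set Φ(δ − 2.054) = 0.9; then δ − 2.054 = Φ⁻¹(0.9) = 1.282, giving δ = 3.335.
δ = d·√(n/2) ⇒ n = 2(δ/d)² = 2 × (3.335 / 1.07)² = 19.43.
Round up to the next whole unit.

n = 20 per group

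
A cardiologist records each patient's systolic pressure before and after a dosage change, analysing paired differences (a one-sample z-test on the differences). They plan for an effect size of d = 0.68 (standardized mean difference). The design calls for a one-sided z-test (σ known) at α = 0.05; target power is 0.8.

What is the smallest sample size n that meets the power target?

Set Φ(δ − 1.645) = 0.8; then δ − 1.645 = Φ⁻¹(0.8) = 0.842, giving δ = 2.486.
δ = d·√n ⇒ n = (δ/d)² = (2.486 / 0.68)² = 13.37.
Rounding up, n = 14.

n = 14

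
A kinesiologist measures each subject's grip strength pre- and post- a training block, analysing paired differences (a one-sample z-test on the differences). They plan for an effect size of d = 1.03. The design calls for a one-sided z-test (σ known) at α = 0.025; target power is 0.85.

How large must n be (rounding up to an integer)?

n = 9

Set Φ(δ − 1.960) = 0.85; then δ − 1.960 = Φ⁻¹(0.85) = 1.036, giving δ = 2.996.
δ = d·√n ⇒ n = (δ/d)² = (2.996 / 1.03)² = 8.46.
Round up to the next whole unit.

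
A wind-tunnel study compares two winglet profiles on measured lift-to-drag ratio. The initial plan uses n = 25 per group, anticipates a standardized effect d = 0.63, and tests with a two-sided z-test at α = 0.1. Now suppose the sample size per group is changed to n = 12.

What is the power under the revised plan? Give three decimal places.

With n = 12 per group: δ = d·√(n/2) = 0.63 × √(12/2) = 1.5432. Critical value z_{0.05} = 1.645.
Revised power = Φ(δ − 1.645) + Φ(−δ − 1.645) = Φ(-0.102) + Φ(-3.188) = 0.4595 + 0.0007 = 0.4602.

Power ≈ 0.460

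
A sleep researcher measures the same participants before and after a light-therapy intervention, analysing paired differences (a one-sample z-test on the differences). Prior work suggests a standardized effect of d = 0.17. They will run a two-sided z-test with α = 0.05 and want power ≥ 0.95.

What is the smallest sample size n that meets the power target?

For power 0.95 need Φ(δ − z_{0.025}) = 0.95, so δ = z_{0.025} + z_{0.05} = 1.960 + 1.645 = 3.605.
(The Φ(−δ − z_{α/2}) term is vanishingly small for δ > 0 and is dropped in the standard sample-size formula.)
δ = d·√n ⇒ n = (δ/d)² = (3.605 / 0.17)² = 449.64.
Round up to the next whole unit.

n = 450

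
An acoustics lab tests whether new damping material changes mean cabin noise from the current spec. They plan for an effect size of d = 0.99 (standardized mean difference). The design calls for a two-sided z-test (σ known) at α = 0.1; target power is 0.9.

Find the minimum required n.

n = 9

For power 0.9 need Φ(δ − z_{0.05}) = 0.9, so δ = z_{0.05} + z_{0.10} = 1.645 + 1.282 = 2.926.
(For δ > 0 the lower-tail rejection region contributes negligibly to power, so the one-term inversion is standard.)
δ = d·√n ⇒ n = (δ/d)² = (2.926 / 0.99)² = 8.74.
Round up to the next whole unit.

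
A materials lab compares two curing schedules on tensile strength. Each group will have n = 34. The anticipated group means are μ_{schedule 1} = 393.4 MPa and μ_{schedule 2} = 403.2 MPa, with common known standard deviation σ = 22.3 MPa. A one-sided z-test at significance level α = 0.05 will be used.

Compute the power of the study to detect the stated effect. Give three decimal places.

Standardized effect: d = |μ_{schedule 1} − μ_{schedule 2}| / σ = |393.4 − 403.2| / 22.3 = 0.4395
Noncentrality parameter: δ = d·√(n/2) = 0.4395 × √(34/2) = 1.8119
Critical value for a one-sided test at α = 0.05: z_α = 1.645.
Power = Φ(δ − 1.645) = Φ(0.167) = 0.5664.

Power ≈ 0.566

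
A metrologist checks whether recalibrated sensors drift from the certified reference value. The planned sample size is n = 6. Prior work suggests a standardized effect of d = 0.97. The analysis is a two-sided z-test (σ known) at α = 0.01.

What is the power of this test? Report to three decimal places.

Noncentrality parameter: δ = d·√n = 0.97 × √6 = 2.3760
Critical value for a two-sided test at α = 0.01: z_{α/2} = 2.576.
Power = Φ(δ − 2.576) + Φ(−δ − 2.576) = Φ(-0.200) + Φ(-4.952) = 0.4208 + 0.0000 = 0.4208.

Power ≈ 0.421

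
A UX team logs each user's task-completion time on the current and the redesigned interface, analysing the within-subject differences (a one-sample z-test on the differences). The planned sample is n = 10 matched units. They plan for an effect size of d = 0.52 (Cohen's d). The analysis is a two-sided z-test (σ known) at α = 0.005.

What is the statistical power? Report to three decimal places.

Power ≈ 0.122

Noncentrality parameter: δ = d·√n = 0.52 × √10 = 1.6444
Two-sided α = 0.005 → critical value z_{0.0025} = 2.807.
Power = Φ(δ − 2.807) + Φ(−δ − 2.807) = Φ(-1.163) + Φ(-4.451) = 0.1225 + 0.0000 = 0.1225.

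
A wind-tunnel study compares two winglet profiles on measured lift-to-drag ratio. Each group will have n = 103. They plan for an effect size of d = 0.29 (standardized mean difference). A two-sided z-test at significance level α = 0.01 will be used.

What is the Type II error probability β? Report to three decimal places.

Noncentrality parameter: δ = d·√(n/2) = 0.29 × √(103/2) = 2.0811
Two-sided α = 0.01 → critical value z_{0.005} = 2.576.
Power = Φ(δ − 2.576) + Φ(−δ − 2.576) = Φ(-0.495) + Φ(-4.657) = 0.3104 + 0.0000 = 0.3104.
Type II error: β = 1 − power = 1 − 0.3104 = 0.6896.

β ≈ 0.690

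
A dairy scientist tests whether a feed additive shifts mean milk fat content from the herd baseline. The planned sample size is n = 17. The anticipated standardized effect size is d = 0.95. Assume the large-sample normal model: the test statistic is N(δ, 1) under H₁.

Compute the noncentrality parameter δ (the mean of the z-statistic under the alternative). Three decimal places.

The noncentrality parameter scales effect size by the design's sample-size factor: δ = d·√n = 0.95 × √17 = 3.9170

δ ≈ 3.917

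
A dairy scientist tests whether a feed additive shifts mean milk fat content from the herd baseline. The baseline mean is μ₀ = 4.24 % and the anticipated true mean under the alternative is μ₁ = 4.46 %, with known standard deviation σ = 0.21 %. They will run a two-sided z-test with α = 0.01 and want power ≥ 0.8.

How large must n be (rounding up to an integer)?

n = 11

Standardized effect: d = |μ₁ − μ₀| / σ = |4.46 − 4.24| / 0.21 = 1.0476
For power 0.8 need Φ(δ − z_{0.005}) = 0.8, so δ = z_{0.005} + z_{0.20} = 2.576 + 0.842 = 3.417.
(For δ > 0 the lower-tail rejection region contributes negligibly to power, so the one-term inversion is standard.)
δ = d·√n ⇒ n = (δ/d)² = (3.417 / 1.0476)² = 10.64.
Round up to the next whole unit.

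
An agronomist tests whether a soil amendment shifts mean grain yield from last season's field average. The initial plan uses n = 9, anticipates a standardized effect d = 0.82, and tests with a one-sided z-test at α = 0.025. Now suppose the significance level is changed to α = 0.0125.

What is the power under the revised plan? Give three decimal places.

Power ≈ 0.587

δ = d·√n = 0.82 × √9 = 2.4600 (unchanged). New critical value: z_{0.0125} = 2.241.
Revised power = P(Z > 2.241 − δ) = Φ(0.219) = 0.5865.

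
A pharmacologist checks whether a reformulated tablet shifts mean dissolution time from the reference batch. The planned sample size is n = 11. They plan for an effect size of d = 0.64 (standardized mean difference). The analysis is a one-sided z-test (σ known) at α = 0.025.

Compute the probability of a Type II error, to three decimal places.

Noncentrality parameter: δ = d·√n = 0.64 × √11 = 2.1226
One-sided α = 0.025 → critical value z_{0.025} = 1.960.
Power = P(Z > 1.960 − δ) = Φ(0.163) = 0.5646.
Type II error: β = 1 − power = 1 − 0.5646 = 0.4354.

β ≈ 0.435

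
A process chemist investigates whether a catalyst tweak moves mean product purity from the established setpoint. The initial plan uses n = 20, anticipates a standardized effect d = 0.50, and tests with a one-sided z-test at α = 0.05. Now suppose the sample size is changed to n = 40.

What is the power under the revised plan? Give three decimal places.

With n = 40: δ = d·√n = 0.50 × √40 = 3.1623. Critical value z_{0.05} = 1.645.
Revised power = Φ(δ − 1.645) = Φ(1.517) = 0.9354.

Power ≈ 0.935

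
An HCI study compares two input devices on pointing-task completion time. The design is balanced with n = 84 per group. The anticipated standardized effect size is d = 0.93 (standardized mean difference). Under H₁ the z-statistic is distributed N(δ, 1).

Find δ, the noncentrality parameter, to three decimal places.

δ = d·√(n/2) = 0.93 × √(84/2) = 6.0271

δ ≈ 6.027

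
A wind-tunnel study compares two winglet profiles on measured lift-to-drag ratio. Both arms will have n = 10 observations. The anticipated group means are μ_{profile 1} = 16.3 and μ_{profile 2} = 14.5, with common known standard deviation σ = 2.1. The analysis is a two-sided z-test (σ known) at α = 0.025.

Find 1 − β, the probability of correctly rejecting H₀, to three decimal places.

Standardized effect: d = |μ_{profile 1} − μ_{profile 2}| / σ = |16.3 − 14.5| / 2.1 = 0.8571
Noncentrality parameter: δ = d·√(n/2) = 0.8571 × √(10/2) = 1.9166
Critical value for a two-sided test at α = 0.025: z_{α/2} = 2.241.
Power = Φ(δ − 2.241) + Φ(−δ − 2.241) = Φ(-0.325) + Φ(-4.158) = 0.3727 + 0.0000 = 0.3727.

Power ≈ 0.373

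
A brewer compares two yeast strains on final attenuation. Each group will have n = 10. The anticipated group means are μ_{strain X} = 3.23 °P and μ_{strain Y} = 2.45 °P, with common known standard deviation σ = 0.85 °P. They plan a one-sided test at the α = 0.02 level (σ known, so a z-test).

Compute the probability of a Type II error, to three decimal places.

Standardized effect: d = |μ_{strain X} − μ_{strain Y}| / σ = |3.23 − 2.45| / 0.85 = 0.9176
Noncentrality parameter: δ = d·√(n/2) = 0.9176 × √(10/2) = 2.0519
Critical value for a one-sided test at α = 0.02: z_α = 2.054.
Power = Φ(δ − 2.054) = Φ(-0.002) = 0.4993.
Type II error: β = 1 − power = 1 − 0.4993 = 0.5007.

β ≈ 0.501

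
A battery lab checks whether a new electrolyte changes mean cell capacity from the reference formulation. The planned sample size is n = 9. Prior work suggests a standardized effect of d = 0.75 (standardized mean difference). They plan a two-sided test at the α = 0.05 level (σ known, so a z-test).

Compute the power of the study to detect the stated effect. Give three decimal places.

Noncentrality parameter: δ = d·√n = 0.75 × √9 = 2.2500
Two-sided α = 0.05 → critical value z_{0.025} = 1.960.
Power = Φ(δ − 1.960) + Φ(−δ − 1.960) = Φ(0.290) + Φ(-4.210) = 0.6141 + 0.0000 = 0.6141.

Power ≈ 0.614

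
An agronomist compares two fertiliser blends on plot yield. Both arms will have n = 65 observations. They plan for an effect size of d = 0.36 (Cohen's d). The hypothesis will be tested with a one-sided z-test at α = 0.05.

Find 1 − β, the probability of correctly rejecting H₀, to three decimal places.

Power ≈ 0.658

Noncentrality parameter: δ = d·√(n/2) = 0.36 × √(65/2) = 2.0523
Critical value for a one-sided test at α = 0.05: z_α = 1.645.
Power = P(Z > 1.645 − δ) = Φ(0.407) = 0.6582.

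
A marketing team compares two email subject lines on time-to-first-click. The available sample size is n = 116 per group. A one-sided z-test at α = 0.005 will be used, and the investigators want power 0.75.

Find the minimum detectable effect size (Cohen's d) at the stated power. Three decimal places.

d ≈ 0.427

Required noncentrality: δ = z_{0.005} + z_{0.25} = 2.576 + 0.674 = 3.250.
δ = d·√(n/2) ⇒ d = δ/√(n/2) = 3.250/√(116/2) = 0.4268.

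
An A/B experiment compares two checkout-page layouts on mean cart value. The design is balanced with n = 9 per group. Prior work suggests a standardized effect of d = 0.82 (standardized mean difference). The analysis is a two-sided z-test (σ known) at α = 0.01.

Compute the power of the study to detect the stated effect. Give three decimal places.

Noncentrality parameter: δ = d·√(n/2) = 0.82 × √(9/2) = 1.7395
Critical value for a two-sided test at α = 0.01: z_{α/2} = 2.576.
Power = Φ(δ − 2.576) + Φ(−δ − 2.576) = Φ(-0.836) + Φ(-4.315) = 0.2015 + 0.0000 = 0.2015.

Power ≈ 0.201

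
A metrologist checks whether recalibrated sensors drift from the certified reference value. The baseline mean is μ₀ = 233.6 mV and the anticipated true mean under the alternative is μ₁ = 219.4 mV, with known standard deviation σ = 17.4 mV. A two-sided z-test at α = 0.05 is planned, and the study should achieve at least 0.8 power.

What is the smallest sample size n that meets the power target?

n = 12

Standardized effect: d = |μ₁ − μ₀| / σ = |219.4 − 233.6| / 17.4 = 0.8161
Set Φ(δ − 1.960) = 0.8; then δ − 1.960 = Φ⁻¹(0.8) = 0.842, giving δ = 2.802.
(Ignoring the negligible lower-tail rejection probability gives the usual closed-form inversion.)
δ = d·√n ⇒ n = (δ/d)² = (2.802 / 0.8161)² = 11.78.
Rounding up, n = 12.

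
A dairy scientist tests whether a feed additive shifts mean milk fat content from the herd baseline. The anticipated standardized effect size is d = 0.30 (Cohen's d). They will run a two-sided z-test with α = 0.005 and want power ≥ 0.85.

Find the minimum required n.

n = 165

For power 0.85 need Φ(δ − z_{0.0025}) = 0.85, so δ = z_{0.0025} + z_{0.15} = 2.807 + 1.036 = 3.843.
(The Φ(−δ − z_{α/2}) term is vanishingly small for δ > 0 and is dropped in the standard sample-size formula.)
δ = d·√n ⇒ n = (δ/d)² = (3.843 / 0.30)² = 164.14.
Rounding up, n = 165.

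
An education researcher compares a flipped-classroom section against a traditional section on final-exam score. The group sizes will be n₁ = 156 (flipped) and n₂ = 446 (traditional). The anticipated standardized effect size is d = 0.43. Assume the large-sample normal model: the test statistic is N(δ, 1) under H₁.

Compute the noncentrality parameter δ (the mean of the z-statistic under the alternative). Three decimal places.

δ = d / √(1/n₁ + 1/n₂) = 0.43 / √(1/156 + 1/446) = 4.6227

δ ≈ 4.623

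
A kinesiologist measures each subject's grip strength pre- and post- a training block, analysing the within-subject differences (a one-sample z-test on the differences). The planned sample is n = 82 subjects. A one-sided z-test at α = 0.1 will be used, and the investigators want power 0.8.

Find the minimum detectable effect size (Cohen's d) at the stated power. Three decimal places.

Need Φ(δ − 1.282) = 0.8, so δ = 1.282 + 0.842 = 2.123.
δ = d·√n ⇒ d = δ/√n = 2.123/√82 = 0.2345.

d ≈ 0.234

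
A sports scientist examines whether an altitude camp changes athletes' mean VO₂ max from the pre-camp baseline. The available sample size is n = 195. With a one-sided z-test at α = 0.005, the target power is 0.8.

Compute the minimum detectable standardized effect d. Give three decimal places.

d ≈ 0.245

Need Φ(δ − 2.576) = 0.8, so δ = 2.576 + 0.842 = 3.417.
δ = d·√n ⇒ d = δ/√n = 3.417/√195 = 0.2447.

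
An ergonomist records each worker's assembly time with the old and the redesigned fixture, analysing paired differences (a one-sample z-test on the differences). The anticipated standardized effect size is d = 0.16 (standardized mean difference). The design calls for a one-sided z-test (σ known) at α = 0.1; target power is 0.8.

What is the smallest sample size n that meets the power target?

Set Φ(δ − 1.282) = 0.8; then δ − 1.282 = Φ⁻¹(0.8) = 0.842, giving δ = 2.123.
δ = d·√n ⇒ n = (δ/d)² = (2.123 / 0.16)² = 176.09.
Round up to the next whole unit.

n = 177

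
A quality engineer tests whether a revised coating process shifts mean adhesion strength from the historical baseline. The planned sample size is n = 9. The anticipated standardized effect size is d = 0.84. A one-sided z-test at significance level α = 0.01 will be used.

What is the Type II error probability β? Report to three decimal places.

β ≈ 0.423

Noncentrality parameter: λ = d·√n = 0.84 × √9 = 2.5200
One-sided α = 0.01 → critical value z_{0.01} = 2.326.
Power = P(Z > 2.326 − λ) = Φ(0.194) = 0.5768.
Type II error: β = 1 − power = 1 − 0.5768 = 0.4232.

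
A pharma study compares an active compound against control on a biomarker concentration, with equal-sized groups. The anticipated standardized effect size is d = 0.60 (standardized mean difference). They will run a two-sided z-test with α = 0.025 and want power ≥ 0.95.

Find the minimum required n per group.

n = 84 per group

For power 0.95 need Φ(δ − z_{0.0125}) = 0.95, so δ = z_{0.0125} + z_{0.05} = 2.241 + 1.645 = 3.886.
(The Φ(−δ − z_{α/2}) term is vanishingly small for δ > 0 and is dropped in the standard sample-size formula.)
δ = d·√(n/2) ⇒ n = 2(δ/d)² = 2 × (3.886 / 0.60)² = 83.91.
Round up to the next whole unit.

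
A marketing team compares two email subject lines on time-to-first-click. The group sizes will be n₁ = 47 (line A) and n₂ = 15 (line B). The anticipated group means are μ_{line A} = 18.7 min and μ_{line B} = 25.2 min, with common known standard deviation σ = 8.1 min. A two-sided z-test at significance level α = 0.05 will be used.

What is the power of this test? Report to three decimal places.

Power ≈ 0.772

Standardized effect: d = |μ_{line A} − μ_{line B}| / σ = |18.7 − 25.2| / 8.1 = 0.8025
Noncentrality parameter: λ = d / √(1/n₁ + 1/n₂) = 0.8025 / √(1/47 + 1/15) = 2.7060
Two-sided α = 0.05 → critical value z_{0.025} = 1.960.
Power = Φ(λ − 1.960) + Φ(−λ − 1.960) = Φ(0.746) + Φ(-4.666) = 0.7722 + 0.0000 = 0.7722.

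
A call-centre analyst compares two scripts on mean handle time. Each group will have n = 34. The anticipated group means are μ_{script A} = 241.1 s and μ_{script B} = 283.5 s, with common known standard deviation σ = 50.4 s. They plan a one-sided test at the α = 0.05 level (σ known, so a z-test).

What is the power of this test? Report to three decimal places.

Standardized effect: d = |μ_{script A} − μ_{script B}| / σ = |241.1 − 283.5| / 50.4 = 0.8413
Noncentrality parameter: δ = d·√(n/2) = 0.8413 × √(34/2) = 3.4686
One-sided α = 0.05 → critical value z_{0.05} = 1.645.
Power = P(Z > 1.645 − δ) = Φ(1.824) = 0.9659.

Power ≈ 0.966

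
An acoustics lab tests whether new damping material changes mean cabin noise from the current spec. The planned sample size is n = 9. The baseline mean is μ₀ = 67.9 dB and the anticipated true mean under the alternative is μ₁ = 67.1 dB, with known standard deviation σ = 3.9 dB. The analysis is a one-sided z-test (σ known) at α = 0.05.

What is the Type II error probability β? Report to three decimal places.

β ≈ 0.848

Standardized effect: d = |μ₁ − μ₀| / σ = |67.1 − 67.9| / 3.9 = 0.2051
Noncentrality parameter: δ = d·√n = 0.2051 × √9 = 0.6154
Critical value for a one-sided test at α = 0.05: z_α = 1.645.
Power = Φ(δ − 1.645) = Φ(-1.029) = 0.1516.
Type II error: β = 1 − power = 1 − 0.1516 = 0.8484.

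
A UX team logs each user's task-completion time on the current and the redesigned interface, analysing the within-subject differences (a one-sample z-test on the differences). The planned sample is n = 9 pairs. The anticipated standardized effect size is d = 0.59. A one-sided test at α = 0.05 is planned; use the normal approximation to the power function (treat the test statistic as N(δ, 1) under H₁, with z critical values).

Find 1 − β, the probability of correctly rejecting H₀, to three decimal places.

Power ≈ 0.550

Noncentrality parameter: λ = d·√n = 0.59 × √9 = 1.7700
Critical value for a one-sided test at α = 0.05: z_α = 1.645.
Power = P(Z > 1.645 − λ) = Φ(0.125) = 0.5498.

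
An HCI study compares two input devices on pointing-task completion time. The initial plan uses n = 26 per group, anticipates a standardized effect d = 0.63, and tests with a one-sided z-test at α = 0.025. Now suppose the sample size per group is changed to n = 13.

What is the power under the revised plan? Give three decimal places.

Power ≈ 0.362

With n = 13 per group: δ = d·√(n/2) = 0.63 × √(13/2) = 1.6062. Critical value z_{0.025} = 1.960.
Revised power = Φ(δ − 1.960) = Φ(-0.354) = 0.3618.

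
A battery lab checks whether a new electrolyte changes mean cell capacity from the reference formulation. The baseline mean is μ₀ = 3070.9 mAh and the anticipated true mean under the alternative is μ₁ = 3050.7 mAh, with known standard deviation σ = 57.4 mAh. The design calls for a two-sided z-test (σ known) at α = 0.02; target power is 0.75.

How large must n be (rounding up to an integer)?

n = 73

Standardized effect: d = |μ₁ − μ₀| / σ = |3050.7 − 3070.9| / 57.4 = 0.3519
Set Φ(δ − 2.326) = 0.75; then δ − 2.326 = Φ⁻¹(0.75) = 0.674, giving δ = 3.001.
(Ignoring the negligible lower-tail rejection probability gives the usual closed-form inversion.)
δ = d·√n ⇒ n = (δ/d)² = (3.001 / 0.3519)² = 72.71.
Round up to the next whole unit.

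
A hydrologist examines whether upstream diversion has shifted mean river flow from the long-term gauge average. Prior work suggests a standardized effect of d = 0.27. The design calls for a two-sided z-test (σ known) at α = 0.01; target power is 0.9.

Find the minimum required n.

n = 205

Set Φ(δ − 2.576) = 0.9; then δ − 2.576 = Φ⁻¹(0.9) = 1.282, giving δ = 3.857.
(Ignoring the negligible lower-tail rejection probability gives the usual closed-form inversion.)
δ = d·√n ⇒ n = (δ/d)² = (3.857 / 0.27)² = 204.11.
Round up to the next whole unit.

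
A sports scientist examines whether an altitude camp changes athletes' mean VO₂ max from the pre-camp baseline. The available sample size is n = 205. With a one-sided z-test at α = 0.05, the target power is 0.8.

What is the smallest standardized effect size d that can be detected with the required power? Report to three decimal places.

d ≈ 0.174

Required noncentrality: δ = z_{0.05} + z_{0.20} = 1.645 + 0.842 = 2.486.
δ = d·√n ⇒ d = δ/√n = 2.486/√205 = 0.1737.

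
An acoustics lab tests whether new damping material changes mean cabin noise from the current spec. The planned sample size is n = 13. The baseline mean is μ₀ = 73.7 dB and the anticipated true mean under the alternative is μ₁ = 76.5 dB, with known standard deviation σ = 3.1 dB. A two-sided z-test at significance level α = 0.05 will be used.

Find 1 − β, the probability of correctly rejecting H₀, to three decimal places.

Power ≈ 0.903

Standardized effect: d = |μ₁ − μ₀| / σ = |76.5 − 73.7| / 3.1 = 0.9032
Noncentrality parameter: δ = d·√n = 0.9032 × √13 = 3.2566
Two-sided α = 0.05 → critical value z_{0.025} = 1.960.
Power = Φ(δ − 1.960) + Φ(−δ − 1.960) = Φ(1.297) + Φ(-5.217) = 0.9026 + 0.0000 = 0.9026.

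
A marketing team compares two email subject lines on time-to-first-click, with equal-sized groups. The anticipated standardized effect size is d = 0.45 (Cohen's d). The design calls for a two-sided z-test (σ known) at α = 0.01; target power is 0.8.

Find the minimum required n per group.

For power 0.8 need Φ(δ − z_{0.005}) = 0.8, so δ = z_{0.005} + z_{0.20} = 2.576 + 0.842 = 3.417.
(The Φ(−δ − z_{α/2}) term is vanishingly small for δ > 0 and is dropped in the standard sample-size formula.)
δ = d·√(n/2) ⇒ n = 2(δ/d)² = 2 × (3.417 / 0.45)² = 115.35.
Rounding up, n = 116 per group.

n = 116 per group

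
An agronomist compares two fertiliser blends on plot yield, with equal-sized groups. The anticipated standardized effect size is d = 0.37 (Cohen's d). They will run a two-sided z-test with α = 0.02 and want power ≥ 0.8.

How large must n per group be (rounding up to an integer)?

n = 147 per group

Set Φ(δ − 2.326) = 0.8; then δ − 2.326 = Φ⁻¹(0.8) = 0.842, giving δ = 3.168.
(For δ > 0 the lower-tail rejection region contributes negligibly to power, so the one-term inversion is standard.)
δ = d·√(n/2) ⇒ n = 2(δ/d)² = 2 × (3.168 / 0.37)² = 146.62.
Rounding up, n = 147 per group.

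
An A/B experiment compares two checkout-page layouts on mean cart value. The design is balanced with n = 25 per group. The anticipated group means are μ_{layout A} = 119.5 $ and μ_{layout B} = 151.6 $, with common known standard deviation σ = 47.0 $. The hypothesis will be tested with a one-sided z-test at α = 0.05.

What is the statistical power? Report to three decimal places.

Standardized effect: d = |μ_{layout A} − μ_{layout B}| / σ = |119.5 − 151.6| / 47.0 = 0.6830
Noncentrality parameter: δ = d·√(n/2) = 0.6830 × √(25/2) = 2.4147
Critical value for a one-sided test at α = 0.05: z_α = 1.645.
Power = Φ(δ − 1.645) = Φ(0.770) = 0.7793.

Power ≈ 0.779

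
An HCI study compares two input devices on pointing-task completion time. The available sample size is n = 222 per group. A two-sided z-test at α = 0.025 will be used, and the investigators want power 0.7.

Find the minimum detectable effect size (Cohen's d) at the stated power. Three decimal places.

d ≈ 0.263

Required noncentrality: δ = z_{0.0125} + z_{0.30} = 2.241 + 0.524 = 2.766.
(The second rejection-region term Φ(−δ − z_{α/2}) is negligible and dropped.)
δ = d·√(n/2) ⇒ d = δ/√(n/2) = 2.766/√(222/2) = 0.2625.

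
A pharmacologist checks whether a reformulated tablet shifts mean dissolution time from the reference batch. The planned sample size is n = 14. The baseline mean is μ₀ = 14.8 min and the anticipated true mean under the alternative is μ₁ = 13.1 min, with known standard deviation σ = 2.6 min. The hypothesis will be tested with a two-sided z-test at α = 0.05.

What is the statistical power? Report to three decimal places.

Power ≈ 0.687

Standardized effect: d = |μ₁ − μ₀| / σ = |13.1 − 14.8| / 2.6 = 0.6538
Noncentrality parameter: δ = d·√n = 0.6538 × √14 = 2.4465
Critical value for a two-sided test at α = 0.05: z_{α/2} = 1.960.
Power = Φ(δ − 1.960) + Φ(−δ − 1.960) = Φ(0.487) + Φ(-4.406) = 0.6867 + 0.0000 = 0.6867.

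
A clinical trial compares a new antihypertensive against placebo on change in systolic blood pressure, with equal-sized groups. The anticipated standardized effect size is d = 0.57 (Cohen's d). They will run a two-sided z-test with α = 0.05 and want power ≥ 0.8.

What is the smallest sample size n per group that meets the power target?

For power 0.8 need Φ(δ − z_{0.025}) = 0.8, so δ = z_{0.025} + z_{0.20} = 1.960 + 0.842 = 2.802.
(For δ > 0 the lower-tail rejection region contributes negligibly to power, so the one-term inversion is standard.)
δ = d·√(n/2) ⇒ n = 2(δ/d)² = 2 × (2.802 / 0.57)² = 48.32.
Rounding up, n = 49 per group.

n = 49 per group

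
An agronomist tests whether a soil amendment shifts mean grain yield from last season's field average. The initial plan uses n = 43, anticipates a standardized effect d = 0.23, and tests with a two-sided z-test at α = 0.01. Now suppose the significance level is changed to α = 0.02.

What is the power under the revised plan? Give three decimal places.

δ = d·√n = 0.23 × √43 = 1.5082 (unchanged). New critical value: z_{0.01} = 2.326.
Revised power = Φ(δ − 2.326) + Φ(−δ − 2.326) = Φ(-0.818) + Φ(-3.835) = 0.2066 + 0.0001 = 0.2067.

Power ≈ 0.207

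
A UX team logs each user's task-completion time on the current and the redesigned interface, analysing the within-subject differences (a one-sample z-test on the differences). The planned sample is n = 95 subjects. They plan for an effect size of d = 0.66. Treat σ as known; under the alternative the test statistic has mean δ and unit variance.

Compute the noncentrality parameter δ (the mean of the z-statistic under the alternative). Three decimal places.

δ ≈ 6.433

The noncentrality parameter scales effect size by the design's sample-size factor: δ = d·√n = 0.66 × √95 = 6.4329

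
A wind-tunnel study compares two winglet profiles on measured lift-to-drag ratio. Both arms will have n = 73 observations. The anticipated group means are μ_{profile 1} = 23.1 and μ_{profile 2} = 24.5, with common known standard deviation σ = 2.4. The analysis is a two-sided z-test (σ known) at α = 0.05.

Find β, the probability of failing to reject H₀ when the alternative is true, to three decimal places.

β ≈ 0.059

Standardized effect: d = |μ_{profile 1} − μ_{profile 2}| / σ = |23.1 − 24.5| / 2.4 = 0.5833
Noncentrality parameter: δ = d·√(n/2) = 0.5833 × √(73/2) = 3.5242
Critical value for a two-sided test at α = 0.05: z_{α/2} = 1.960.
Power = Φ(δ − 1.960) + Φ(−δ − 1.960) = Φ(1.564) + Φ(-5.484) = 0.9411 + 0.0000 = 0.9411.
Type II error: β = 1 − power = 1 − 0.9411 = 0.0589.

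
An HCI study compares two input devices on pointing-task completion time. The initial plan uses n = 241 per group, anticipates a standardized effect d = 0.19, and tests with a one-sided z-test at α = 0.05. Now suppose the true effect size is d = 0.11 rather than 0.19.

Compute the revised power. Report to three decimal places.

Power ≈ 0.331

With d = 0.11: δ = d·√(n/2) = 0.11 × √(241/2) = 1.2075. Critical value z_{0.05} = 1.645.
Revised power = P(Z > 1.645 − δ) = Φ(-0.437) = 0.3309.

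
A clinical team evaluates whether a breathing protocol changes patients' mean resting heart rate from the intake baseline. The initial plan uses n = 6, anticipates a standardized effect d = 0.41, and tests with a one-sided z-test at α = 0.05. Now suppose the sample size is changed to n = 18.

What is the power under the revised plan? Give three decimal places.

With n = 18: δ = d·√n = 0.41 × √18 = 1.7395. Critical value z_{0.05} = 1.645.
Revised power = Φ(δ − 1.645) = Φ(0.095) = 0.5377.

Power ≈ 0.538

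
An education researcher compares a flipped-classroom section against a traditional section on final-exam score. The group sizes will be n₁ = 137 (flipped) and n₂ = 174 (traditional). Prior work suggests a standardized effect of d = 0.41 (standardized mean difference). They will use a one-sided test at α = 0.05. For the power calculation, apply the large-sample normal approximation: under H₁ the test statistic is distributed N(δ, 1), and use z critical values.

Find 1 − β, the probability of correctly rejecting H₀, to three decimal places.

Power ≈ 0.974

Noncentrality parameter: δ = d / √(1/n₁ + 1/n₂) = 0.41 / √(1/137 + 1/174) = 3.5895
One-sided α = 0.05 → critical value z_{0.05} = 1.645.
Power = P(Z > 1.645 − δ) = Φ(1.945) = 0.9741.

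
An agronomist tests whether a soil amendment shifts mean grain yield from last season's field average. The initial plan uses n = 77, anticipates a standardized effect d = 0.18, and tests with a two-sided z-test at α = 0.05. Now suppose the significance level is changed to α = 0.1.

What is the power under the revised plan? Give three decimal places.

δ = d·√n = 0.18 × √77 = 1.5795 (unchanged). New critical value: z_{0.05} = 1.645.
Revised power = Φ(δ − 1.645) + Φ(−δ − 1.645) = Φ(-0.065) + Φ(-3.224) = 0.4739 + 0.0006 = 0.4746.

Power ≈ 0.475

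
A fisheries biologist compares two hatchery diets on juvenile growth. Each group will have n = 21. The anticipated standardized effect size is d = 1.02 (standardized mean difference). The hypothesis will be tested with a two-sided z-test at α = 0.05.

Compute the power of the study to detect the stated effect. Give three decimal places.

Power ≈ 0.911

Noncentrality parameter: δ = d·√(n/2) = 1.02 × √(21/2) = 3.3052
Two-sided α = 0.05 → critical value z_{0.025} = 1.960.
Power = Φ(δ − 1.960) + Φ(−δ − 1.960) = Φ(1.345) + Φ(-5.265) = 0.9107 + 0.0000 = 0.9107.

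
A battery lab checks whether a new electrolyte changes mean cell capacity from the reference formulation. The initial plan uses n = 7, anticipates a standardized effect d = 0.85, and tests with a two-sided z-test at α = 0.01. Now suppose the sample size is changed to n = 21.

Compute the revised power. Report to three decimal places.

Power ≈ 0.906

With n = 21: δ = d·√n = 0.85 × √21 = 3.8952. Critical value z_{0.005} = 2.576.
Revised power = Φ(δ − 2.576) + Φ(−δ − 2.576) = Φ(1.319) + Φ(-6.471) = 0.9065 + 0.0000 = 0.9065.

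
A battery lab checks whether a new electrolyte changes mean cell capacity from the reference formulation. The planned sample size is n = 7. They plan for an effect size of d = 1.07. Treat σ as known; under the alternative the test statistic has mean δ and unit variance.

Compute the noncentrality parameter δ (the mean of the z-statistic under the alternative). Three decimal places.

δ ≈ 2.831

δ = d·√n = 1.07 × √7 = 2.8310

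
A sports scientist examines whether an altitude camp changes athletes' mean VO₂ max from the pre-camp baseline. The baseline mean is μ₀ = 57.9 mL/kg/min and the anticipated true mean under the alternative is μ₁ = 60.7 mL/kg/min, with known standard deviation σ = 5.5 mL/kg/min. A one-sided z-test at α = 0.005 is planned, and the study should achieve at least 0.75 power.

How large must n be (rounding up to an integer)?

n = 41

Standardized effect: d = |μ₁ − μ₀| / σ = |60.7 − 57.9| / 5.5 = 0.5091
For power 0.75 need Φ(δ − z_{0.005}) = 0.75, so δ = z_{0.005} + z_{0.25} = 2.576 + 0.674 = 3.250.
δ = d·√n ⇒ n = (δ/d)² = (3.250 / 0.5091)² = 40.76.
Rounding up, n = 41.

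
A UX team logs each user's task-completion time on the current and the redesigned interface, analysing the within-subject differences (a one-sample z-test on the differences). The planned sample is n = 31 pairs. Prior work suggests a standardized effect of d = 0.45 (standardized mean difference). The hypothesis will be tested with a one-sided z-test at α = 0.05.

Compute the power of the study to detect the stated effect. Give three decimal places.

Noncentrality parameter: δ = d·√n = 0.45 × √31 = 2.5055
One-sided α = 0.05 → critical value z_{0.05} = 1.645.
Power = P(Z > 1.645 − δ) = Φ(0.861) = 0.8053.

Power ≈ 0.805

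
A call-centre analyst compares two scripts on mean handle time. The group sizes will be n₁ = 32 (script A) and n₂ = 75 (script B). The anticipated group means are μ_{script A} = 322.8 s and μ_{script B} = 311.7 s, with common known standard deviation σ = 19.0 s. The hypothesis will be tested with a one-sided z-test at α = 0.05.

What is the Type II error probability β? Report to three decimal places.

Standardized effect: d = |μ_{script A} − μ_{script B}| / σ = |322.8 − 311.7| / 19.0 = 0.5842
Noncentrality parameter: δ = d / √(1/n₁ + 1/n₂) = 0.5842 / √(1/32 + 1/75) = 2.7668
One-sided α = 0.05 → critical value z_{0.05} = 1.645.
Power = P(Z > 1.645 − δ) = Φ(1.122) = 0.8691.
Type II error: β = 1 − power = 1 − 0.8691 = 0.1309.

β ≈ 0.131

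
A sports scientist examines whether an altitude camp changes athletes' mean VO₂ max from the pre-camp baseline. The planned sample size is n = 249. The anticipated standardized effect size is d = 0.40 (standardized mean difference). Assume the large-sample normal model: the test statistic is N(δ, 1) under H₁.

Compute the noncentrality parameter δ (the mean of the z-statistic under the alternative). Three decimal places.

δ = d·√n = 0.40 × √249 = 6.3119

δ ≈ 6.312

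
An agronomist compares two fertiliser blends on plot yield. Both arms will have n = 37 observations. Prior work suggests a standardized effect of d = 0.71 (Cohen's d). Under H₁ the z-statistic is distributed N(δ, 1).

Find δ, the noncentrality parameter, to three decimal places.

δ ≈ 3.054

δ = d·√(n/2) = 0.71 × √(37/2) = 3.0538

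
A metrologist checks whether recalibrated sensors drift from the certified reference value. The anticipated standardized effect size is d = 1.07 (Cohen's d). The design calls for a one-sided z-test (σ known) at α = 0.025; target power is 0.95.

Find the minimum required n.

n = 12

Set Φ(δ − 1.960) = 0.95; then δ − 1.960 = Φ⁻¹(0.95) = 1.645, giving δ = 3.605.
δ = d·√n ⇒ n = (δ/d)² = (3.605 / 1.07)² = 11.35.
Round up to the next whole unit.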